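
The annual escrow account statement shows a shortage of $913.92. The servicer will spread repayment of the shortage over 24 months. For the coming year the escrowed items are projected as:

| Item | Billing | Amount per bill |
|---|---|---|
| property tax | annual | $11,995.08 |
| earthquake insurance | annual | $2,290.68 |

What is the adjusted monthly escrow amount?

$1,228.56

Property tax: $11,995.08
Earthquake insurance: $2,290.68
Annual escrow total = $11,995.08 + $2,290.68 = $14,285.76
Per month = $14,285.76 ÷ 12 = $1,190.48
Monthly shortage recovery: $913.92 ÷ 24 = $38.08
New monthly escrow = $1,190.48 + $38.08 = $1,228.56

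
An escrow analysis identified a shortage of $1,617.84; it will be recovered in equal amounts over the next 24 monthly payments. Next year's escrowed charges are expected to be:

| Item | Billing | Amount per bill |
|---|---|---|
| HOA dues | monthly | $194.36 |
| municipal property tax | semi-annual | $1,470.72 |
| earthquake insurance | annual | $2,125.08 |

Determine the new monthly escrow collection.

$683.98

HOA dues — $194.36 × 12 = $2,332.32/yr
Municipal property tax — $1,470.72 × 2 = $2,941.44/yr
Earthquake insurance — $2,125.08/yr
Combined annual = $2,332.32 + $2,941.44 + $2,125.08 = $7,398.84
Base monthly escrow = $7,398.84 ÷ 12 = $616.57
Shortage spread = $1,617.84 ÷ 24 = $67.41/mo
New monthly escrow = $616.57 + $67.41 = $683.98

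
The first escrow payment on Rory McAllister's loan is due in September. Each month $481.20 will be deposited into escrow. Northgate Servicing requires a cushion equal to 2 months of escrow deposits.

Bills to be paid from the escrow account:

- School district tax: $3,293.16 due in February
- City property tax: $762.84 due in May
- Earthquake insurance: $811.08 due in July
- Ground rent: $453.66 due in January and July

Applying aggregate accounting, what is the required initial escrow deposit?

Cushion = 2 × $481.20 = $962.40
Trial balance (start $0, +$481.20 each month, − disbursements):
  Sep: +$481.20 → $481.20
  Oct: +$481.20 → $962.40
  Nov: +$481.20 → $1,443.60
  Dec: +$481.20 → $1,924.80
  Jan: +$481.20 − $453.66 → $1,952.34
  Feb: +$481.20 − $3,293.16 → -$859.62
  Mar: +$481.20 → -$378.42
  Apr: +$481.20 → $102.78
  May: +$481.20 − $762.84 → -$178.86
  Jun: +$481.20 → $302.34
  Jul: +$481.20 − $1,264.74 → -$481.20
  Aug: +$481.20 → $0.00
Lowest trial balance = -$859.62 (Feb)
Initial deposit = cushion − low point = $962.40 − (-$859.62) = $1,822.02

$1,822.02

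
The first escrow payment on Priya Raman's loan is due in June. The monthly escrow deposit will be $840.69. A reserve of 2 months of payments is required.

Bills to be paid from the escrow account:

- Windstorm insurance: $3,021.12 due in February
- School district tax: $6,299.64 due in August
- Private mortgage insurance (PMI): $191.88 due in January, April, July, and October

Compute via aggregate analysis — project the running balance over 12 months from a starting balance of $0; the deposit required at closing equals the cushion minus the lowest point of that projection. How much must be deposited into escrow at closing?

Cushion = 2 × $840.69 = $1,681.38
Trial balance (start $0, +$840.69 each month, − disbursements):
  Jun: +$840.69 → $840.69
  Jul: +$840.69 − $191.88 → $1,489.50
  Aug: +$840.69 − $6,299.64 → -$3,969.45
  Sep: +$840.69 → -$3,128.76
  Oct: +$840.69 − $191.88 → -$2,479.95
  Nov: +$840.69 → -$1,639.26
  Dec: +$840.69 → -$798.57
  Jan: +$840.69 − $191.88 → -$149.76
  Feb: +$840.69 − $3,021.12 → -$2,330.19
  Mar: +$840.69 → -$1,489.50
  Apr: +$840.69 − $191.88 → -$840.69
  May: +$840.69 → $0.00
Lowest trial balance = -$3,969.45 (Aug)
Initial deposit = cushion − low point = $1,681.38 − (-$3,969.45) = $5,650.83

$5,650.83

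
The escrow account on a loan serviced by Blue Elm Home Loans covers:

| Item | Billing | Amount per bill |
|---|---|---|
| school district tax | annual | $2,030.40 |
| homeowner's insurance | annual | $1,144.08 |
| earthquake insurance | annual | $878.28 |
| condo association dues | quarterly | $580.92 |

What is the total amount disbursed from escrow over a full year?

School district tax: $2,030.40
Homeowner's insurance: $1,144.08
Earthquake insurance: $878.28
Condo association dues: $580.92 × 4 = $2,323.68
Yearly total = $2,030.40 + $1,144.08 + $878.28 + $2,323.68 = $6,376.44

$6,376.44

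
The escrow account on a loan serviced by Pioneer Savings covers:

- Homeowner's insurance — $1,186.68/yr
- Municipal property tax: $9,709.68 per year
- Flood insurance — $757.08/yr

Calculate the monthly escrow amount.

$971.12

Homeowner's insurance — $1,186.68 per year
Municipal property tax — $9,709.68 per year
Flood insurance — $757.08 per year
Combined annual = $1,186.68 + $9,709.68 + $757.08 = $11,653.44
Monthly = $11,653.44 ÷ 12 = $971.12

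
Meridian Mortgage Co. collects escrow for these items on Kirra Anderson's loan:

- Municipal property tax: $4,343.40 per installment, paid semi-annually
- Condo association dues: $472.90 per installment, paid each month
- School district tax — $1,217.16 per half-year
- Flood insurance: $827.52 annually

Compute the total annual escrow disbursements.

$17,623.44

Municipal property tax — $4,343.40 × 2 = $8,686.80 annually
Condo association dues — $472.90 × 12 = $5,674.80 annually
School district tax — $1,217.16 × 2 = $2,434.32 annually
Flood insurance — $827.52 annually
Annual escrow total = $17,623.44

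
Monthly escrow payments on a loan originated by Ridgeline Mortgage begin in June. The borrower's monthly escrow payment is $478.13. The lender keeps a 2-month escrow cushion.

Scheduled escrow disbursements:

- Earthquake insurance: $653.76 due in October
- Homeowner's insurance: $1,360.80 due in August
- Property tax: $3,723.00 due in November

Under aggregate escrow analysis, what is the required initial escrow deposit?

$3,825.04

Cushion = 2 × $478.13 = $956.26
Trial balance (start $0, +$478.13 each month, − disbursements):
  Jun: +$478.13 → $478.13
  Jul: +$478.13 → $956.26
  Aug: +$478.13 − $1,360.80 → $73.59
  Sep: +$478.13 → $551.72
  Oct: +$478.13 − $653.76 → $376.09
  Nov: +$478.13 − $3,723.00 → -$2,868.78
  Dec: +$478.13 → -$2,390.65
  Jan: +$478.13 → -$1,912.52
  Feb: +$478.13 → -$1,434.39
  Mar: +$478.13 → -$956.26
  Apr: +$478.13 → -$478.13
  May: +$478.13 → $0.00
Lowest trial balance = -$2,868.78 (Nov)
Initial deposit = cushion − low point = $956.26 − (-$2,868.78) = $3,825.04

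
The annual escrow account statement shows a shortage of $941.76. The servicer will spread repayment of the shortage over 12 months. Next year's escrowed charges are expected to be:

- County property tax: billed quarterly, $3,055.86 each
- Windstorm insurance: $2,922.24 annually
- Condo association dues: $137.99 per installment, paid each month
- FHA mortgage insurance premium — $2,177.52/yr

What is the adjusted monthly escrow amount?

$1,660.07

County property tax = $3,055.86 × 4 = $12,223.44
Windstorm insurance = $2,922.24
Condo association dues = $137.99 × 12 = $1,655.88
FHA mortgage insurance premium = $2,177.52
Combined annual = $12,223.44 + $2,922.24 + $1,655.88 + $2,177.52 = $18,979.08
Per month = $18,979.08 / 12 = $1,581.59
Monthly shortage recovery: $941.76 ÷ 12 = $78.48
New monthly escrow = $1,581.59 + $78.48 = $1,660.07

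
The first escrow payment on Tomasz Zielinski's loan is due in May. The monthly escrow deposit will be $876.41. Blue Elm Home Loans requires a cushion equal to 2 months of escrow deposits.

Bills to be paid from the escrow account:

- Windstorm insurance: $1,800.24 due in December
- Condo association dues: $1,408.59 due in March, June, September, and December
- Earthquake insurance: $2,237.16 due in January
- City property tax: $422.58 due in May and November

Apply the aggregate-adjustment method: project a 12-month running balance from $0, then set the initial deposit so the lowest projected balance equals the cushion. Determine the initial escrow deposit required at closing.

$2,973.46

Cushion = 2 × $876.41 = $1,752.82
Trial balance (start $0, +$876.41 each month, − disbursements):
  May: +$876.41 − $422.58 → $453.83
  Jun: +$876.41 − $1,408.59 → -$78.35
  Jul: +$876.41 → $798.06
  Aug: +$876.41 → $1,674.47
  Sep: +$876.41 − $1,408.59 → $1,142.29
  Oct: +$876.41 → $2,018.70
  Nov: +$876.41 − $422.58 → $2,472.53
  Dec: +$876.41 − $3,208.83 → $140.11
  Jan: +$876.41 − $2,237.16 → -$1,220.64
  Feb: +$876.41 → -$344.23
  Mar: +$876.41 − $1,408.59 → -$876.41
  Apr: +$876.41 → $0.00
Lowest trial balance = -$1,220.64 (Jan)
Initial deposit = cushion − low point = $1,752.82 − (-$1,220.64) = $2,973.46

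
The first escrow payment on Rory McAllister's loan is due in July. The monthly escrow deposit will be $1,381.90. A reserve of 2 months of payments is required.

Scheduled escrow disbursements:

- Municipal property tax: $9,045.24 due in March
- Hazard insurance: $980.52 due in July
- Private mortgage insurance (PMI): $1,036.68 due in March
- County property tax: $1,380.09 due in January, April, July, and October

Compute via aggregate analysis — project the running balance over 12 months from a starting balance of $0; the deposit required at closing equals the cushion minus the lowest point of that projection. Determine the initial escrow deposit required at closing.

Cushion = 2 × $1,381.90 = $2,763.80
Trial balance (start $0, +$1,381.90 each month, − disbursements):
  Jul: +$1,381.90 − $2,360.61 → -$978.71
  Aug: +$1,381.90 → $403.19
  Sep: +$1,381.90 → $1,785.09
  Oct: +$1,381.90 − $1,380.09 → $1,786.90
  Nov: +$1,381.90 → $3,168.80
  Dec: +$1,381.90 → $4,550.70
  Jan: +$1,381.90 − $1,380.09 → $4,552.51
  Feb: +$1,381.90 → $5,934.41
  Mar: +$1,381.90 − $10,081.92 → -$2,765.61
  Apr: +$1,381.90 − $1,380.09 → -$2,763.80
  May: +$1,381.90 → -$1,381.90
  Jun: +$1,381.90 → $0.00
Lowest trial balance = -$2,765.61 (Mar)
Initial deposit = cushion − low point = $2,763.80 − (-$2,765.61) = $5,529.41

$5,529.41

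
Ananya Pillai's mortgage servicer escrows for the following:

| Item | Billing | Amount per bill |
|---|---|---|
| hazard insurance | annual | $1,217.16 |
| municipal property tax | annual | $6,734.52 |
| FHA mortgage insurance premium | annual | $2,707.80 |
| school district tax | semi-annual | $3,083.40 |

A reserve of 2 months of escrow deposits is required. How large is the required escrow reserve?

Hazard insurance — $1,217.16 annually
Municipal property tax — $6,734.52 annually
FHA mortgage insurance premium — $2,707.80 annually
School district tax — $3,083.40 × 2 = $6,166.80 annually
Total per year = $1,217.16 + $6,734.52 + $2,707.80 + $6,166.80 = $16,826.28
Per month = $16,826.28 ÷ 12 = $1,402.19
Required cushion = 2 × $1,402.19 = $2,804.38

$2,804.38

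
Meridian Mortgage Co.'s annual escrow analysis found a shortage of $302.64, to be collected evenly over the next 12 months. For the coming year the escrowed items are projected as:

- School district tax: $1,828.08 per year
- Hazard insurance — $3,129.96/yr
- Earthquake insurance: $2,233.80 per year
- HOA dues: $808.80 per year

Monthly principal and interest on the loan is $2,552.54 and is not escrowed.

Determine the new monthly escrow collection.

School district tax — $1,828.08/yr
Hazard insurance — $3,129.96/yr
Earthquake insurance — $2,233.80/yr
HOA dues — $808.80/yr
Yearly total = $8,000.64
Monthly escrow = $8,000.64 ÷ 12 = $666.72
Monthly shortage recovery: $302.64 / 12 = $25.22
Adjusted monthly = $666.72 + $25.22 = $691.94

$691.94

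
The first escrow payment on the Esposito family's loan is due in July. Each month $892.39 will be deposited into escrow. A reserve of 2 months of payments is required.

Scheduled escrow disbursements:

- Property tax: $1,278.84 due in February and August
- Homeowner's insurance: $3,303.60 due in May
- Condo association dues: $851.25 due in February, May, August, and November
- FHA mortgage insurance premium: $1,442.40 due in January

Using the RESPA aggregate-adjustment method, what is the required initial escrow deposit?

Cushion = 2 × $892.39 = $1,784.78
Trial balance (start $0, +$892.39 each month, − disbursements):
  Jul: +$892.39 → $892.39
  Aug: +$892.39 − $2,130.09 → -$345.31
  Sep: +$892.39 → $547.08
  Oct: +$892.39 → $1,439.47
  Nov: +$892.39 − $851.25 → $1,480.61
  Dec: +$892.39 → $2,373.00
  Jan: +$892.39 − $1,442.40 → $1,822.99
  Feb: +$892.39 − $2,130.09 → $585.29
  Mar: +$892.39 → $1,477.68
  Apr: +$892.39 → $2,370.07
  May: +$892.39 − $4,154.85 → -$892.39
  Jun: +$892.39 → $0.00
Lowest trial balance = -$892.39 (May)
Initial deposit = cushion − low point = $1,784.78 − (-$892.39) = $2,677.17

$2,677.17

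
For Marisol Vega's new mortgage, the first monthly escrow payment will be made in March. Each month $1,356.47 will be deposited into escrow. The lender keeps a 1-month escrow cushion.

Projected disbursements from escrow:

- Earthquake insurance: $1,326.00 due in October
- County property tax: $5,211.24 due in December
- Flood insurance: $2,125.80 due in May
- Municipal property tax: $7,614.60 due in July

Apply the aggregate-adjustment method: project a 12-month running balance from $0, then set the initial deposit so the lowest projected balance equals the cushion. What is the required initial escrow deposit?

Cushion = 1 × $1,356.47 = $1,356.47
Trial balance (start $0, +$1,356.47 each month, − disbursements):
  Mar: +$1,356.47 → $1,356.47
  Apr: +$1,356.47 → $2,712.94
  May: +$1,356.47 − $2,125.80 → $1,943.61
  Jun: +$1,356.47 → $3,300.08
  Jul: +$1,356.47 − $7,614.60 → -$2,958.05
  Aug: +$1,356.47 → -$1,601.58
  Sep: +$1,356.47 → -$245.11
  Oct: +$1,356.47 − $1,326.00 → -$214.64
  Nov: +$1,356.47 → $1,141.83
  Dec: +$1,356.47 − $5,211.24 → -$2,712.94
  Jan: +$1,356.47 → -$1,356.47
  Feb: +$1,356.47 → $0.00
Lowest trial balance = -$2,958.05 (Jul)
Initial deposit = cushion − low point = $1,356.47 − (-$2,958.05) = $4,314.52

$4,314.52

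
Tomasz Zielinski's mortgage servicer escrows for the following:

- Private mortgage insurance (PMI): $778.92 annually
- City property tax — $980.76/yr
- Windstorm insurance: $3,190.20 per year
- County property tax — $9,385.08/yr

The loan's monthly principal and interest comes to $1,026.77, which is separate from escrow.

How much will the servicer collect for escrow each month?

$1,194.58

Private mortgage insurance (PMI): $778.92/yr
City property tax: $980.76/yr
Windstorm insurance: $3,190.20/yr
County property tax: $9,385.08/yr
Annual escrow total = $14,334.96
Base monthly escrow = $14,334.96 ÷ 12 = $1,194.58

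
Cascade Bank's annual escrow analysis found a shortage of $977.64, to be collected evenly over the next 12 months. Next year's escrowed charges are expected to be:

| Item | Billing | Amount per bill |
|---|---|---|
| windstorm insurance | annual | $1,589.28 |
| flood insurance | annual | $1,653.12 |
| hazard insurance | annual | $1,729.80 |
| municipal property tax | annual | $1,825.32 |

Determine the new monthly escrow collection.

$647.93

Windstorm insurance — $1,589.28 annually
Flood insurance — $1,653.12 annually
Hazard insurance — $1,729.80 annually
Municipal property tax — $1,825.32 annually
Combined annual = $6,797.52
Monthly = $6,797.52 ÷ 12 = $566.46
Shortage per month = $977.64 ÷ 12 = $81.47
Adjusted monthly = $566.46 + $81.47 = $647.93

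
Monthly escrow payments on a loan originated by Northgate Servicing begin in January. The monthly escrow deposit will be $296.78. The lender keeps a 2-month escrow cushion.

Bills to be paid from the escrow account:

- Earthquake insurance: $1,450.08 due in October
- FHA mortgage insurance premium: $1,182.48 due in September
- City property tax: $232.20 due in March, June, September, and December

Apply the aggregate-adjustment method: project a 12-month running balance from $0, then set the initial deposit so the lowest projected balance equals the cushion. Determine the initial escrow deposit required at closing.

Cushion = 2 × $296.78 = $593.56
Trial balance (start $0, +$296.78 each month, − disbursements):
  Jan: +$296.78 → $296.78
  Feb: +$296.78 → $593.56
  Mar: +$296.78 − $232.20 → $658.14
  Apr: +$296.78 → $954.92
  May: +$296.78 → $1,251.70
  Jun: +$296.78 − $232.20 → $1,316.28
  Jul: +$296.78 → $1,613.06
  Aug: +$296.78 → $1,909.84
  Sep: +$296.78 − $1,414.68 → $791.94
  Oct: +$296.78 − $1,450.08 → -$361.36
  Nov: +$296.78 → -$64.58
  Dec: +$296.78 − $232.20 → $0.00
Lowest trial balance = -$361.36 (Oct)
Initial deposit = cushion − low point = $593.56 − (-$361.36) = $954.92

$954.92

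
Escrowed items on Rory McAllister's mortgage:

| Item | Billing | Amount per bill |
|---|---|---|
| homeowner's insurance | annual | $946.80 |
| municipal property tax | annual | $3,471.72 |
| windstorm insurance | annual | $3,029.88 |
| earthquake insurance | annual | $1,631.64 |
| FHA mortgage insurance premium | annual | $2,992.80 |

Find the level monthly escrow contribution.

Homeowner's insurance: $946.80 annually
Municipal property tax: $3,471.72 annually
Windstorm insurance: $3,029.88 annually
Earthquake insurance: $1,631.64 annually
FHA mortgage insurance premium: $2,992.80 annually
Total annual escrow = $12,072.84
Monthly escrow = $12,072.84 / 12 = $1,006.07

$1,006.07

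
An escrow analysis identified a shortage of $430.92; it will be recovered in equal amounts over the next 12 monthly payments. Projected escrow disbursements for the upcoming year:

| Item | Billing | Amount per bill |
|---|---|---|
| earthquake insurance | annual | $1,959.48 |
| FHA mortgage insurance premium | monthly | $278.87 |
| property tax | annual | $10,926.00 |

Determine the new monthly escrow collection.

Earthquake insurance = $1,959.48
FHA mortgage insurance premium = $278.87 × 12 = $3,346.44
Property tax = $10,926.00
Combined annual = $16,231.92
Monthly escrow = $16,231.92 / 12 = $1,352.66
Shortage spread = $430.92 ÷ 12 = $35.91/mo
New monthly escrow = $1,352.66 + $35.91 = $1,388.57

$1,388.57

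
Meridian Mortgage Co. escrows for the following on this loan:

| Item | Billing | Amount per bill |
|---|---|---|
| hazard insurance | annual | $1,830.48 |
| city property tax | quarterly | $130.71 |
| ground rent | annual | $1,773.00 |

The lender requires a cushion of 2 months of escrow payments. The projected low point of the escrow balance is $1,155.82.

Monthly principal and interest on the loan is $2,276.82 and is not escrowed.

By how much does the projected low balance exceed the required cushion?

Hazard insurance — $1,830.48 per year
City property tax — $130.71 × 4 = $522.84 per year
Ground rent — $1,773.00 per year
Yearly total = $1,830.48 + $522.84 + $1,773.00 = $4,126.32
Base monthly escrow = $4,126.32 ÷ 12 = $343.86
Required cushion = 2 × $343.86 = $687.72
Excess over cushion: $1,155.82 − $687.72 = $468.10

$468.10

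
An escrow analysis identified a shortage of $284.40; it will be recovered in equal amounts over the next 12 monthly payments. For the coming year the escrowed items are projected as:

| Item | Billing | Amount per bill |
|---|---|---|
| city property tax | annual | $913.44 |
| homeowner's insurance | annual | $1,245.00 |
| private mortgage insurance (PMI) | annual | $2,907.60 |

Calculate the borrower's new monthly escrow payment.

City property tax: $913.44 annually
Homeowner's insurance: $1,245.00 annually
Private mortgage insurance (PMI): $2,907.60 annually
Total annual escrow = $5,066.04
Monthly = $5,066.04 ÷ 12 = $422.17
Shortage per month = $284.40 / 12 = $23.70
New monthly escrow = $422.17 + $23.70 = $445.87

$445.87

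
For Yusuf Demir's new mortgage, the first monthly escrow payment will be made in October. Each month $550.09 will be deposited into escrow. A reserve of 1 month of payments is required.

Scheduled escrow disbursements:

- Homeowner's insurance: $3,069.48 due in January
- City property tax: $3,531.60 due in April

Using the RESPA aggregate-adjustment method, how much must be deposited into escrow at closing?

Cushion = 1 × $550.09 = $550.09
Trial balance (start $0, +$550.09 each month, − disbursements):
  Oct: +$550.09 → $550.09
  Nov: +$550.09 → $1,100.18
  Dec: +$550.09 → $1,650.27
  Jan: +$550.09 − $3,069.48 → -$869.12
  Feb: +$550.09 → -$319.03
  Mar: +$550.09 → $231.06
  Apr: +$550.09 − $3,531.60 → -$2,750.45
  May: +$550.09 → -$2,200.36
  Jun: +$550.09 → -$1,650.27
  Jul: +$550.09 → -$1,100.18
  Aug: +$550.09 → -$550.09
  Sep: +$550.09 → $0.00
Lowest trial balance = -$2,750.45 (Apr)
Initial deposit = cushion − low point = $550.09 − (-$2,750.45) = $3,300.54

$3,300.54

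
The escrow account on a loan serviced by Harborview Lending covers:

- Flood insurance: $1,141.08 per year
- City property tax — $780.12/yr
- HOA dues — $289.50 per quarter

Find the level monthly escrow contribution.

Flood insurance = $1,141.08 annually
City property tax = $780.12 annually
HOA dues = $289.50 × 4 = $1,158.00 annually
Combined annual = $1,141.08 + $780.12 + $1,158.00 = $3,079.20
Monthly escrow = $3,079.20 ÷ 12 = $256.60

$256.60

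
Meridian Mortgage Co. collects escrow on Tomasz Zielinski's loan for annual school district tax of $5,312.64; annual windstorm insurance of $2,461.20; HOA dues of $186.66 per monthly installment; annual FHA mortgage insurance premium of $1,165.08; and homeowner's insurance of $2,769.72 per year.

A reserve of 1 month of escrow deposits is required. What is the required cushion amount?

School district tax = $5,312.64
Windstorm insurance = $2,461.20
HOA dues = $186.66 × 12 = $2,239.92
FHA mortgage insurance premium = $1,165.08
Homeowner's insurance = $2,769.72
Total per year = $5,312.64 + $2,461.20 + $2,239.92 + $1,165.08 + $2,769.72 = $13,948.56
Per month = $13,948.56 / 12 = $1,162.38
Required cushion = 1 × $1,162.38 = $1,162.38

$1,162.38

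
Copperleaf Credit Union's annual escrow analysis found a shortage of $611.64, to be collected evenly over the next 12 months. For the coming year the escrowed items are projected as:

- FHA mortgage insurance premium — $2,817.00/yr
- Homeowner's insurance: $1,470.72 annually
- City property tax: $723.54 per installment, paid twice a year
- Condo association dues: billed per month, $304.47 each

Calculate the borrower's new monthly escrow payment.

FHA mortgage insurance premium — $2,817.00 per year
Homeowner's insurance — $1,470.72 per year
City property tax — $723.54 × 2 = $1,447.08 per year
Condo association dues — $304.47 × 12 = $3,653.64 per year
Yearly total = $9,388.44
Monthly = $9,388.44 ÷ 12 = $782.37
Shortage per month = $611.64 / 12 = $50.97
Adjusted monthly = $782.37 + $50.97 = $833.34

$833.34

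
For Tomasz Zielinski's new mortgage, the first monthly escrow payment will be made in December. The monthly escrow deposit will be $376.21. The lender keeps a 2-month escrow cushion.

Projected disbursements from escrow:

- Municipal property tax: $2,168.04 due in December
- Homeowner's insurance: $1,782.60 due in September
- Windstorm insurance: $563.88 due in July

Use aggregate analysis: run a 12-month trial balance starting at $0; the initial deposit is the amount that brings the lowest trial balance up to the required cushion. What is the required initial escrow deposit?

Cushion = 2 × $376.21 = $752.42
Trial balance (start $0, +$376.21 each month, − disbursements):
  Dec: +$376.21 − $2,168.04 → -$1,791.83
  Jan: +$376.21 → -$1,415.62
  Feb: +$376.21 → -$1,039.41
  Mar: +$376.21 → -$663.20
  Apr: +$376.21 → -$286.99
  May: +$376.21 → $89.22
  Jun: +$376.21 → $465.43
  Jul: +$376.21 − $563.88 → $277.76
  Aug: +$376.21 → $653.97
  Sep: +$376.21 − $1,782.60 → -$752.42
  Oct: +$376.21 → -$376.21
  Nov: +$376.21 → $0.00
Lowest trial balance = -$1,791.83 (Dec)
Initial deposit = cushion − low point = $752.42 − (-$1,791.83) = $2,544.25

$2,544.25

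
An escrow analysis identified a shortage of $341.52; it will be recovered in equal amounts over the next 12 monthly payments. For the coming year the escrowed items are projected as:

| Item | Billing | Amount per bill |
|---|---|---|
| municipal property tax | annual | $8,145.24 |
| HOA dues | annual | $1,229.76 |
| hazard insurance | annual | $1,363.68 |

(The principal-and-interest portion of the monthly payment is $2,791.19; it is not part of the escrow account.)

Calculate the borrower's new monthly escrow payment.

$923.35

Municipal property tax = $8,145.24 per year
HOA dues = $1,229.76 per year
Hazard insurance = $1,363.68 per year
Annual escrow total = $10,738.68
Base monthly escrow = $10,738.68 / 12 = $894.89
Shortage spread = $341.52 / 12 = $28.46/mo
Adjusted monthly = $894.89 + $28.46 = $923.35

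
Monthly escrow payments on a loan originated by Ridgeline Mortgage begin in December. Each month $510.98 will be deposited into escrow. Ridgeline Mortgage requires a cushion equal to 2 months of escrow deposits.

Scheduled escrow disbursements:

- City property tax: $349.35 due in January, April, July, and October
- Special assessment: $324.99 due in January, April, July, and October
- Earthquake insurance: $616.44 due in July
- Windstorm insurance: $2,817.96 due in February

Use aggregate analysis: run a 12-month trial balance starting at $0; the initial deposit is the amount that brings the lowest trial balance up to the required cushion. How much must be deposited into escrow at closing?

Cushion = 2 × $510.98 = $1,021.96
Trial balance (start $0, +$510.98 each month, − disbursements):
  Dec: +$510.98 → $510.98
  Jan: +$510.98 − $674.34 → $347.62
  Feb: +$510.98 − $2,817.96 → -$1,959.36
  Mar: +$510.98 → -$1,448.38
  Apr: +$510.98 − $674.34 → -$1,611.74
  May: +$510.98 → -$1,100.76
  Jun: +$510.98 → -$589.78
  Jul: +$510.98 − $1,290.78 → -$1,369.58
  Aug: +$510.98 → -$858.60
  Sep: +$510.98 → -$347.62
  Oct: +$510.98 − $674.34 → -$510.98
  Nov: +$510.98 → $0.00
Lowest trial balance = -$1,959.36 (Feb)
Initial deposit = cushion − low point = $1,021.96 − (-$1,959.36) = $2,981.32

$2,981.32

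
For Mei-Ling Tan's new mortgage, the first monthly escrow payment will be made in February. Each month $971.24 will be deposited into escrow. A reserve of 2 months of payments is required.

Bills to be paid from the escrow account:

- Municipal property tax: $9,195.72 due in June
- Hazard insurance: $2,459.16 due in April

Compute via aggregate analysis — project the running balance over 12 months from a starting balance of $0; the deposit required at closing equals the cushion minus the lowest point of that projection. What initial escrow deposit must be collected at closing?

$8,741.16

Cushion = 2 × $971.24 = $1,942.48
Trial balance (start $0, +$971.24 each month, − disbursements):
  Feb: +$971.24 → $971.24
  Mar: +$971.24 → $1,942.48
  Apr: +$971.24 − $2,459.16 → $454.56
  May: +$971.24 → $1,425.80
  Jun: +$971.24 − $9,195.72 → -$6,798.68
  Jul: +$971.24 → -$5,827.44
  Aug: +$971.24 → -$4,856.20
  Sep: +$971.24 → -$3,884.96
  Oct: +$971.24 → -$2,913.72
  Nov: +$971.24 → -$1,942.48
  Dec: +$971.24 → -$971.24
  Jan: +$971.24 → $0.00
Lowest trial balance = -$6,798.68 (Jun)
Initial deposit = cushion − low point = $1,942.48 − (-$6,798.68) = $8,741.16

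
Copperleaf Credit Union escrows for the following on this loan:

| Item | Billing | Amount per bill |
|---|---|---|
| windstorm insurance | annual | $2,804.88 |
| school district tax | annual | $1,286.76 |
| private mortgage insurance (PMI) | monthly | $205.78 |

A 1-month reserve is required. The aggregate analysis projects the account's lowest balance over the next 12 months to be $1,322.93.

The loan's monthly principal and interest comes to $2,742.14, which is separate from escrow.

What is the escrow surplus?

$776.18

Windstorm insurance = $2,804.88 annually
School district tax = $1,286.76 annually
Private mortgage insurance (PMI) = $205.78 × 12 = $2,469.36 annually
Annual escrow total = $6,561.00
Monthly = $6,561.00 ÷ 12 = $546.75
Cushion = 1 × $546.75 = $546.75
Excess over cushion: $1,322.93 − $546.75 = $776.18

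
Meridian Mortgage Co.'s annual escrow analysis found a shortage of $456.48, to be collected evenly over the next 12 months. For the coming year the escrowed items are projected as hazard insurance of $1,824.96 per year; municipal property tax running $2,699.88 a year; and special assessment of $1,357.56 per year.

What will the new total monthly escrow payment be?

Hazard insurance = $1,824.96 annually
Municipal property tax = $2,699.88 annually
Special assessment = $1,357.56 annually
Annual escrow total = $1,824.96 + $2,699.88 + $1,357.56 = $5,882.40
Monthly = $5,882.40 / 12 = $490.20
Monthly shortage recovery: $456.48 ÷ 12 = $38.04
Adjusted monthly = $490.20 + $38.04 = $528.24

$528.24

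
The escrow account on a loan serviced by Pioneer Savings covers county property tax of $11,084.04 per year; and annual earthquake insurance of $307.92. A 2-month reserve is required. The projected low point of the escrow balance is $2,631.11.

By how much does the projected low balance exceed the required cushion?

County property tax: $11,084.04
Earthquake insurance: $307.92
Total per year = $11,084.04 + $307.92 = $11,391.96
Monthly escrow = $11,391.96 / 12 = $949.33
Required reserve = 2 × $949.33 = $1,898.66
Excess over cushion: $2,631.11 − $1,898.66 = $732.45

$732.45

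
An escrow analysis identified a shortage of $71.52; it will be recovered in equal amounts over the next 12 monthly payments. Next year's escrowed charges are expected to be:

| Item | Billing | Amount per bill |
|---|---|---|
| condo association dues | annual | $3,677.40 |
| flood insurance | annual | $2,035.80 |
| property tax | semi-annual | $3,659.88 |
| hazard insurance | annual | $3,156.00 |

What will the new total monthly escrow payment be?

Condo association dues — $3,677.40 per year
Flood insurance — $2,035.80 per year
Property tax — $3,659.88 × 2 = $7,319.76 per year
Hazard insurance — $3,156.00 per year
Annual escrow total = $3,677.40 + $2,035.80 + $7,319.76 + $3,156.00 = $16,188.96
Per month = $16,188.96 ÷ 12 = $1,349.08
Shortage per month = $71.52 / 12 = $5.96
Adjusted monthly = $1,349.08 + $5.96 = $1,355.04

$1,355.04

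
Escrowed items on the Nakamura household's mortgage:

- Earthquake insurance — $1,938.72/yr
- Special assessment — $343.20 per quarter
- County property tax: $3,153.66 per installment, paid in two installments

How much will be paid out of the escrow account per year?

Earthquake insurance: $1,938.72
Special assessment: $343.20 × 4 = $1,372.80
County property tax: $3,153.66 × 2 = $6,307.32
Total per year = $1,938.72 + $1,372.80 + $6,307.32 = $9,618.84

$9,618.84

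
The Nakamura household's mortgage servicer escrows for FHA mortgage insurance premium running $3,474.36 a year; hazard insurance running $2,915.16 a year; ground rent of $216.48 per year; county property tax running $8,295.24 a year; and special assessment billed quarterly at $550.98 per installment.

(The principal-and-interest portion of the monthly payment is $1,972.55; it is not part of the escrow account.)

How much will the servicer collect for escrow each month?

$1,425.43

FHA mortgage insurance premium: $3,474.36 per year
Hazard insurance: $2,915.16 per year
Ground rent: $216.48 per year
County property tax: $8,295.24 per year
Special assessment: $550.98 × 4 = $2,203.92 per year
Total annual escrow = $3,474.36 + $2,915.16 + $216.48 + $8,295.24 + $2,203.92 = $17,105.16
Per month = $17,105.16 / 12 = $1,425.43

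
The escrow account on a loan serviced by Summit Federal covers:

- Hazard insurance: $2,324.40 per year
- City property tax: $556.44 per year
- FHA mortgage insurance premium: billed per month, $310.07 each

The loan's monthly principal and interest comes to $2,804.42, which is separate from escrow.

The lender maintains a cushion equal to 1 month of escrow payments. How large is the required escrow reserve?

Hazard insurance = $2,324.40
City property tax = $556.44
FHA mortgage insurance premium = $310.07 × 12 = $3,720.84
Yearly total = $2,324.40 + $556.44 + $3,720.84 = $6,601.68
Monthly = $6,601.68 ÷ 12 = $550.14
Required cushion = 1 × $550.14 = $550.14

$550.14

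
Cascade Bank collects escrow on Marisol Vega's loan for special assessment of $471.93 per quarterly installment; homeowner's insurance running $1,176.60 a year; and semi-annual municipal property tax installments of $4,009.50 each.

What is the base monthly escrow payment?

$923.61

Special assessment = $471.93 × 4 = $1,887.72 annually
Homeowner's insurance = $1,176.60 annually
Municipal property tax = $4,009.50 × 2 = $8,019.00 annually
Total annual escrow = $11,083.32
Base monthly escrow = $11,083.32 / 12 = $923.61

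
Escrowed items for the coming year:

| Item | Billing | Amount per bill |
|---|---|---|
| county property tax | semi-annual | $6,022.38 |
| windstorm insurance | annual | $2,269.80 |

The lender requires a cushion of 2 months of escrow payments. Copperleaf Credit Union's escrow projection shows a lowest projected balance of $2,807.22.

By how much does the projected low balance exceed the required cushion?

$421.46

County property tax — $6,022.38 × 2 = $12,044.76 per year
Windstorm insurance — $2,269.80 per year
Total annual escrow = $12,044.76 + $2,269.80 = $14,314.56
Monthly = $14,314.56 / 12 = $1,192.88
Required cushion = 2 × $1,192.88 = $2,385.76
Excess over cushion: $2,807.22 − $2,385.76 = $421.46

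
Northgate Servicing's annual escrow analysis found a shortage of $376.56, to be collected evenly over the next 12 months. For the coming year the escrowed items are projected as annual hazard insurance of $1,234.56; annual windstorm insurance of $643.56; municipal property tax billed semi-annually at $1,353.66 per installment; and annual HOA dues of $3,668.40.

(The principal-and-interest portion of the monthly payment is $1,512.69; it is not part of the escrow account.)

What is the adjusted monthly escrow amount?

Hazard insurance = $1,234.56
Windstorm insurance = $643.56
Municipal property tax = $1,353.66 × 2 = $2,707.32
HOA dues = $3,668.40
Yearly total = $8,253.84
Per month = $8,253.84 / 12 = $687.82
Shortage per month = $376.56 ÷ 12 = $31.38
New monthly escrow = $687.82 + $31.38 = $719.20

$719.20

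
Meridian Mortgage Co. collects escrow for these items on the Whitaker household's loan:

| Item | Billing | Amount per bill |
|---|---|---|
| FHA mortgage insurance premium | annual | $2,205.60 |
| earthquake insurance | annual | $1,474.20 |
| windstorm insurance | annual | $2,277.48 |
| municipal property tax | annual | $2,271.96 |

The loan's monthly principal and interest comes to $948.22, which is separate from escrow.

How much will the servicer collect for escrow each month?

$685.77

FHA mortgage insurance premium = $2,205.60 per year
Earthquake insurance = $1,474.20 per year
Windstorm insurance = $2,277.48 per year
Municipal property tax = $2,271.96 per year
Total per year = $8,229.24
Base monthly escrow = $8,229.24 ÷ 12 = $685.77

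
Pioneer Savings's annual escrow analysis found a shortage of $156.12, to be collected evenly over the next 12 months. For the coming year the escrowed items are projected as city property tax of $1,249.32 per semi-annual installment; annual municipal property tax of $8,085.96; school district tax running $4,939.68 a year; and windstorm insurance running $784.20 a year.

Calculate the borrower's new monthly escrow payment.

City property tax: $1,249.32 × 2 = $2,498.64 annually
Municipal property tax: $8,085.96 annually
School district tax: $4,939.68 annually
Windstorm insurance: $784.20 annually
Total annual escrow = $2,498.64 + $8,085.96 + $4,939.68 + $784.20 = $16,308.48
Monthly escrow = $16,308.48 / 12 = $1,359.04
Shortage per month = $156.12 / 12 = $13.01
New monthly escrow = $1,359.04 + $13.01 = $1,372.05

$1,372.05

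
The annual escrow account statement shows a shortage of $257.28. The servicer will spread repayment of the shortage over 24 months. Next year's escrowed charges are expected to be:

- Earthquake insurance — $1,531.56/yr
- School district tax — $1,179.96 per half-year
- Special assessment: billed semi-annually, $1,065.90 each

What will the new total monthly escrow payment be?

$512.66

Earthquake insurance = $1,531.56/yr
School district tax = $1,179.96 × 2 = $2,359.92/yr
Special assessment = $1,065.90 × 2 = $2,131.80/yr
Combined annual = $6,023.28
Base monthly escrow = $6,023.28 / 12 = $501.94
Shortage spread = $257.28 / 24 = $10.72/mo
Adjusted monthly = $501.94 + $10.72 = $512.66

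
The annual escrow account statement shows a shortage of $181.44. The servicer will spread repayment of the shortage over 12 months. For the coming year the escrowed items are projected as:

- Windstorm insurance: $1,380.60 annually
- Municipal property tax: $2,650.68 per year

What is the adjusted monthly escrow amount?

$351.06

Windstorm insurance = $1,380.60 per year
Municipal property tax = $2,650.68 per year
Annual escrow total = $1,380.60 + $2,650.68 = $4,031.28
Monthly = $4,031.28 ÷ 12 = $335.94
Shortage per month = $181.44 / 12 = $15.12
Adjusted monthly = $335.94 + $15.12 = $351.06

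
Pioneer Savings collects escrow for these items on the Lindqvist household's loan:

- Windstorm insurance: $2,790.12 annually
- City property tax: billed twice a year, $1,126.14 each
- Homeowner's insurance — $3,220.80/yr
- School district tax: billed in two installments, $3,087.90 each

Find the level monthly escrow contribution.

Windstorm insurance: $2,790.12 annually
City property tax: $1,126.14 × 2 = $2,252.28 annually
Homeowner's insurance: $3,220.80 annually
School district tax: $3,087.90 × 2 = $6,175.80 annually
Total per year = $14,439.00
Base monthly escrow = $14,439.00 / 12 = $1,203.25

$1,203.25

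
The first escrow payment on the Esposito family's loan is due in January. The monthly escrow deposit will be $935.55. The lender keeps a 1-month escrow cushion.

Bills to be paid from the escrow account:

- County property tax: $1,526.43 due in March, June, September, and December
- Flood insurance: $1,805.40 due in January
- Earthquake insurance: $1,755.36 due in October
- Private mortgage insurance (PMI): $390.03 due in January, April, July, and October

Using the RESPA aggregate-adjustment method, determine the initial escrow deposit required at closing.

$2,195.43

Cushion = 1 × $935.55 = $935.55
Trial balance (start $0, +$935.55 each month, − disbursements):
  Jan: +$935.55 − $2,195.43 → -$1,259.88
  Feb: +$935.55 → -$324.33
  Mar: +$935.55 − $1,526.43 → -$915.21
  Apr: +$935.55 − $390.03 → -$369.69
  May: +$935.55 → $565.86
  Jun: +$935.55 − $1,526.43 → -$25.02
  Jul: +$935.55 − $390.03 → $520.50
  Aug: +$935.55 → $1,456.05
  Sep: +$935.55 − $1,526.43 → $865.17
  Oct: +$935.55 − $2,145.39 → -$344.67
  Nov: +$935.55 → $590.88
  Dec: +$935.55 − $1,526.43 → $0.00
Lowest trial balance = -$1,259.88 (Jan)
Initial deposit = cushion − low point = $935.55 − (-$1,259.88) = $2,195.43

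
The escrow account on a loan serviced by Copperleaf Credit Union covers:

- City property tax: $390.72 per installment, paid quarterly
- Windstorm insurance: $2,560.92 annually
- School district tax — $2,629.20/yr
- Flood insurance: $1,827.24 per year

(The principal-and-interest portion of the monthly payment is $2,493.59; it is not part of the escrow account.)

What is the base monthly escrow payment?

$715.02

City property tax = $390.72 × 4 = $1,562.88 annually
Windstorm insurance = $2,560.92 annually
School district tax = $2,629.20 annually
Flood insurance = $1,827.24 annually
Total per year = $1,562.88 + $2,560.92 + $2,629.20 + $1,827.24 = $8,580.24
Per month = $8,580.24 / 12 = $715.02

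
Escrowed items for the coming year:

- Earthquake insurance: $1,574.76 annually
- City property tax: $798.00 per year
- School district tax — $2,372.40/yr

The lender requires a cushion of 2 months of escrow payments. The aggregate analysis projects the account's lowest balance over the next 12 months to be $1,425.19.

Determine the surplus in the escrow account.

$634.33

Earthquake insurance — $1,574.76
City property tax — $798.00
School district tax — $2,372.40
Annual escrow total = $4,745.16
Base monthly escrow = $4,745.16 / 12 = $395.43
Required reserve = 2 × $395.43 = $790.86
Excess over cushion: $1,425.19 − $790.86 = $634.33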